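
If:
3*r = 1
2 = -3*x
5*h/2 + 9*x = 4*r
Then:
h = 44/15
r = 1/3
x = -2/3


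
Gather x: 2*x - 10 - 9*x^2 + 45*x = -9*x^2 + 47*x - 10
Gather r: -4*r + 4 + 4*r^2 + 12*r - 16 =4*r^2 + 8*r - 12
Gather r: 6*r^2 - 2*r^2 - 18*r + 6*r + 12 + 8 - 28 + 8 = 4*r^2 - 12*r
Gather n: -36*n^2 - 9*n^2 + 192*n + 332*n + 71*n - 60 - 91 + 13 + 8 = -45*n^2 + 595*n - 130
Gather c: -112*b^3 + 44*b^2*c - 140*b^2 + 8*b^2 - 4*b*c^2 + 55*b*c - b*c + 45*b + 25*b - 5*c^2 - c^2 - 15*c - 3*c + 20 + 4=-112*b^3 - 132*b^2 + 70*b + c^2*(-4*b - 6) + c*(44*b^2 + 54*b - 18) + 24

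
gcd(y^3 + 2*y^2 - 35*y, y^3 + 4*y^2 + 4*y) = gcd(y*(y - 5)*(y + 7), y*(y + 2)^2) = y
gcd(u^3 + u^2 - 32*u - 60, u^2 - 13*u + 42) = u - 6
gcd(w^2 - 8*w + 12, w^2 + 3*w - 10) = w - 2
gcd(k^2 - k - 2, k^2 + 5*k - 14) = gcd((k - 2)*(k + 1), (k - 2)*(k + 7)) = k - 2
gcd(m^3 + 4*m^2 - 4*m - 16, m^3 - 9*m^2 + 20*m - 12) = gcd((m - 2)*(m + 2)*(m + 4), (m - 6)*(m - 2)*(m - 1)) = m - 2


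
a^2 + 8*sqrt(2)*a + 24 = (a + 2*sqrt(2))*(a + 6*sqrt(2))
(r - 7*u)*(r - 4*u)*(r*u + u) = r^3*u - 11*r^2*u^2 + r^2*u + 28*r*u^3 - 11*r*u^2 + 28*u^3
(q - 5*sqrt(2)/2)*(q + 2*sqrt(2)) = q^2 - sqrt(2)*q/2 - 10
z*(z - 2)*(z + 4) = z^3 + 2*z^2 - 8*z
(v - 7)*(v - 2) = v^2 - 9*v + 14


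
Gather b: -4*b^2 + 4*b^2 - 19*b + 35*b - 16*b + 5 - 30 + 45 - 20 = 0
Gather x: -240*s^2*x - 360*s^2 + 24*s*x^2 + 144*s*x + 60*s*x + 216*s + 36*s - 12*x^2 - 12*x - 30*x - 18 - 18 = -360*s^2 + 252*s + x^2*(24*s - 12) + x*(-240*s^2 + 204*s - 42) - 36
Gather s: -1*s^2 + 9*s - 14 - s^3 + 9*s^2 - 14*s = -s^3 + 8*s^2 - 5*s - 14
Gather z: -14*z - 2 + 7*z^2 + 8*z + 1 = 7*z^2 - 6*z - 1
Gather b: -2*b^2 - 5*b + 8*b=-2*b^2 + 3*b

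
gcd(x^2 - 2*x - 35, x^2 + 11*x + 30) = x + 5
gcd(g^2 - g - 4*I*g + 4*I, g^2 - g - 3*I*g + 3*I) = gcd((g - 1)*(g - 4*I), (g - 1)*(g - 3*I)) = g - 1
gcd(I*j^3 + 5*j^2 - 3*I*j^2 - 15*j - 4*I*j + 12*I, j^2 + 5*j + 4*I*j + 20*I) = 1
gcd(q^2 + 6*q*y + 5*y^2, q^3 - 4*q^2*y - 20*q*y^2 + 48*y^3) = 1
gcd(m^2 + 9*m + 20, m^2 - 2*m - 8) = 1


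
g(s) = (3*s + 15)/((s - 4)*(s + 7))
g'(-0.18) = -0.15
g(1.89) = -1.10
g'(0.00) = -0.16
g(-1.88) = -0.31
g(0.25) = -0.58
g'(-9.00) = -0.15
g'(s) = 3/((s - 4)*(s + 7)) - (3*s + 15)/((s - 4)*(s + 7)^2) - (3*s + 15)/((s - 4)^2*(s + 7))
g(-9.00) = -0.46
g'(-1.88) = -0.09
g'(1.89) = -0.56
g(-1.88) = -0.31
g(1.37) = -0.87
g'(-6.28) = -1.08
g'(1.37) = -0.36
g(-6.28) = 0.52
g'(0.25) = -0.18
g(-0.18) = -0.51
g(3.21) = -3.05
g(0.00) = -0.54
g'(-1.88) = -0.09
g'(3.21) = -3.94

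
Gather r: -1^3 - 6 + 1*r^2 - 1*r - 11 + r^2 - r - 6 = 2*r^2 - 2*r - 24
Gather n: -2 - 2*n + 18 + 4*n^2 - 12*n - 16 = 4*n^2 - 14*n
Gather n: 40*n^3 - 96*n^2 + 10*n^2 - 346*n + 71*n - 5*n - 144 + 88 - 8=40*n^3 - 86*n^2 - 280*n - 64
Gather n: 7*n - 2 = 7*n - 2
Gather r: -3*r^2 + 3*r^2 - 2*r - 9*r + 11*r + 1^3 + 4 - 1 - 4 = 0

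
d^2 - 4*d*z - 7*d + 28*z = (d - 7)*(d - 4*z)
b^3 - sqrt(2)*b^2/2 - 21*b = b*(b - 7*sqrt(2)/2)*(b + 3*sqrt(2))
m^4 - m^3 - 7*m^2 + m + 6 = (m - 3)*(m - 1)*(m + 1)*(m + 2)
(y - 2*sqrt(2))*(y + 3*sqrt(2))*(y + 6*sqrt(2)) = y^3 + 7*sqrt(2)*y^2 - 72*sqrt(2)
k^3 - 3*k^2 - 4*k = k*(k - 4)*(k + 1)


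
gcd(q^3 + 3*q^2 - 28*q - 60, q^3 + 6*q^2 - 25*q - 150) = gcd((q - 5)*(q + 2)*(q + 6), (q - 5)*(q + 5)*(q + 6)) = q^2 + q - 30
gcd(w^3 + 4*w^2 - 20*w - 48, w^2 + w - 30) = w + 6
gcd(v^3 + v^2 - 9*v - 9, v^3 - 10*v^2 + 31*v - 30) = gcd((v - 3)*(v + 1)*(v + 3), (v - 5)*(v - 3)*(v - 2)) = v - 3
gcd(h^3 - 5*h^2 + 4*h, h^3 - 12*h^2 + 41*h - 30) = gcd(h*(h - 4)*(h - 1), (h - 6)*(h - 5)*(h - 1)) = h - 1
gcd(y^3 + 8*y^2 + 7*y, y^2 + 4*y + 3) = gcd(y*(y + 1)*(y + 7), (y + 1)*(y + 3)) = y + 1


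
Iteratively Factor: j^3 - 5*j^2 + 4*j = (j - 1)*(j^2 - 4*j) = (j - 4)*(j - 1)*(j)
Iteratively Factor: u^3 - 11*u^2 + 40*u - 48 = (u - 3)*(u^2 - 8*u + 16) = (u - 4)*(u - 3)*(u - 4)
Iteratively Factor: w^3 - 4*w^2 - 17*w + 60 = (w - 5)*(w^2 + w - 12) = (w - 5)*(w - 3)*(w + 4)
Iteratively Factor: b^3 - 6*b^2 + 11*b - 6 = (b - 1)*(b^2 - 5*b + 6) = (b - 2)*(b - 1)*(b - 3)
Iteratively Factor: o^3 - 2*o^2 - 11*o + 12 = (o + 3)*(o^2 - 5*o + 4) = (o - 4)*(o + 3)*(o - 1)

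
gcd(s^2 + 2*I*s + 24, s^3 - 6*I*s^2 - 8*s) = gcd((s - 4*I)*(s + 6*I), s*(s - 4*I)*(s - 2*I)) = s - 4*I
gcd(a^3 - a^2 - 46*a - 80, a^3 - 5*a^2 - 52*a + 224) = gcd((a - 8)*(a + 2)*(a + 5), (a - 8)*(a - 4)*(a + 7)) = a - 8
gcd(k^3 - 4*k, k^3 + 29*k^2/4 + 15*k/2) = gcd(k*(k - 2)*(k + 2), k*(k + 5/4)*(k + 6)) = k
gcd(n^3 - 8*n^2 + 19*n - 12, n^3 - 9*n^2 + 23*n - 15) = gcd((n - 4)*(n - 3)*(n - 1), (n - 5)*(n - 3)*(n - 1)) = n^2 - 4*n + 3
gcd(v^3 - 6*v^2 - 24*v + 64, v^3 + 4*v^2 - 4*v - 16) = v^2 + 2*v - 8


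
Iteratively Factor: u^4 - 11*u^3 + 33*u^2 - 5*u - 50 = (u - 2)*(u^3 - 9*u^2 + 15*u + 25) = (u - 5)*(u - 2)*(u^2 - 4*u - 5) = (u - 5)^2*(u - 2)*(u + 1)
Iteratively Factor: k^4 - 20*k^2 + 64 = (k + 2)*(k^3 - 2*k^2 - 16*k + 32) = (k + 2)*(k + 4)*(k^2 - 6*k + 8) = (k - 2)*(k + 2)*(k + 4)*(k - 4)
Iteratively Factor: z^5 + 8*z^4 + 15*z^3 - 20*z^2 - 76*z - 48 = (z - 2)*(z^4 + 10*z^3 + 35*z^2 + 50*z + 24) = (z - 2)*(z + 1)*(z^3 + 9*z^2 + 26*z + 24) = (z - 2)*(z + 1)*(z + 3)*(z^2 + 6*z + 8) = (z - 2)*(z + 1)*(z + 3)*(z + 4)*(z + 2)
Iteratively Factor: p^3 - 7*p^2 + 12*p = (p)*(p^2 - 7*p + 12) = p*(p - 3)*(p - 4)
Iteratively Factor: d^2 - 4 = (d + 2)*(d - 2)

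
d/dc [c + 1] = 1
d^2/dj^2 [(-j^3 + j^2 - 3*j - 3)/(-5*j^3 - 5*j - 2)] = 2*(-25*j^6 + 150*j^5 + 465*j^4 + 20*j^3 + 75*j^2 - 78*j + 41)/(125*j^9 + 375*j^7 + 150*j^6 + 375*j^5 + 300*j^4 + 185*j^3 + 150*j^2 + 60*j + 8)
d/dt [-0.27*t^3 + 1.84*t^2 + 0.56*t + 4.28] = -0.81*t^2 + 3.68*t + 0.56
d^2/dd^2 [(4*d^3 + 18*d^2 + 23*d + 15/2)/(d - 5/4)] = 16*(32*d^3 - 120*d^2 + 150*d + 515)/(64*d^3 - 240*d^2 + 300*d - 125)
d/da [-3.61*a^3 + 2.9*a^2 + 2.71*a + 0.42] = -10.83*a^2 + 5.8*a + 2.71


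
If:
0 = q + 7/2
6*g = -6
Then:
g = -1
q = -7/2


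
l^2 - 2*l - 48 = (l - 8)*(l + 6)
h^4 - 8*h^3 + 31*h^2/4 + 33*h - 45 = (h - 6)*(h - 5/2)*(h - 3/2)*(h + 2)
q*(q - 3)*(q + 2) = q^3 - q^2 - 6*q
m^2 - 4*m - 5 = (m - 5)*(m + 1)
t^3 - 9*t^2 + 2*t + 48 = (t - 8)*(t - 3)*(t + 2)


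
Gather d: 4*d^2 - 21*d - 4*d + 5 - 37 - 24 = 4*d^2 - 25*d - 56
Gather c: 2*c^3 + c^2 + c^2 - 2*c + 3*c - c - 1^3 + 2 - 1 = 2*c^3 + 2*c^2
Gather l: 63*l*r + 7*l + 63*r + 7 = l*(63*r + 7) + 63*r + 7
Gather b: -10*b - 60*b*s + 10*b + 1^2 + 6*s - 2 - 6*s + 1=-60*b*s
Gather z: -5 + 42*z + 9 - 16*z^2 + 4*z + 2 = -16*z^2 + 46*z + 6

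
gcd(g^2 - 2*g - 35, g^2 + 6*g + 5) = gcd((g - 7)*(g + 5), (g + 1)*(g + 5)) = g + 5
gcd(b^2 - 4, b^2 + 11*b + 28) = 1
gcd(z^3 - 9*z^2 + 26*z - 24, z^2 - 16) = z - 4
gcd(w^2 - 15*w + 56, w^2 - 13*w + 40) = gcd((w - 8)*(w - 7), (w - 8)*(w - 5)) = w - 8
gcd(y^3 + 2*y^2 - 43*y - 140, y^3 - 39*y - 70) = y^2 - 2*y - 35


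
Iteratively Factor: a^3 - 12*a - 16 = (a + 2)*(a^2 - 2*a - 8) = (a - 4)*(a + 2)*(a + 2)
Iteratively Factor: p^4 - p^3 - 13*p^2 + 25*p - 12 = (p - 3)*(p^3 + 2*p^2 - 7*p + 4) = (p - 3)*(p - 1)*(p^2 + 3*p - 4) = (p - 3)*(p - 1)*(p + 4)*(p - 1)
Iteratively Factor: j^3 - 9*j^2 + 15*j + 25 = (j - 5)*(j^2 - 4*j - 5) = (j - 5)^2*(j + 1)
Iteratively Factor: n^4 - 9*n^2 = (n + 3)*(n^3 - 3*n^2) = (n - 3)*(n + 3)*(n^2) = n*(n - 3)*(n + 3)*(n)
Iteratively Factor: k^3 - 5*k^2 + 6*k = (k - 3)*(k^2 - 2*k) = k*(k - 3)*(k - 2)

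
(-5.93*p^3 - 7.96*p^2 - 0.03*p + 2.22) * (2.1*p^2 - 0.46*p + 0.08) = -12.453*p^5 - 13.9882*p^4 + 3.1242*p^3 + 4.039*p^2 - 1.0236*p + 0.1776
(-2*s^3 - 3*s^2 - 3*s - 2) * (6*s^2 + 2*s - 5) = -12*s^5 - 22*s^4 - 14*s^3 - 3*s^2 + 11*s + 10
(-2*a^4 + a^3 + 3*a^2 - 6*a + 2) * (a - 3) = -2*a^5 + 7*a^4 - 15*a^2 + 20*a - 6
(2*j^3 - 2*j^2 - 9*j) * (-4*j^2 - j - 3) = -8*j^5 + 6*j^4 + 32*j^3 + 15*j^2 + 27*j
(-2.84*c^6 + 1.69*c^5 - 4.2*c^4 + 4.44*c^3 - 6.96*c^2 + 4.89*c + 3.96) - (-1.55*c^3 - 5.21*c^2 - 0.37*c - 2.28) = -2.84*c^6 + 1.69*c^5 - 4.2*c^4 + 5.99*c^3 - 1.75*c^2 + 5.26*c + 6.24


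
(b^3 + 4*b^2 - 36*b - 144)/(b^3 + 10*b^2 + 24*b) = (b - 6)/b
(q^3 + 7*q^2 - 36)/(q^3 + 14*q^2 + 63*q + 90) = (q - 2)/(q + 5)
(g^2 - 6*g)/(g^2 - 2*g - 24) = g/(g + 4)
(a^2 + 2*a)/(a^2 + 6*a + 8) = a/(a + 4)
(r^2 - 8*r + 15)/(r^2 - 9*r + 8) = (r^2 - 8*r + 15)/(r^2 - 9*r + 8)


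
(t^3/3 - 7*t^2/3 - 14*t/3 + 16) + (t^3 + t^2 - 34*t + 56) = 4*t^3/3 - 4*t^2/3 - 116*t/3 + 72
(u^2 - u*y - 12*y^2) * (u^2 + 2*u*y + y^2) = u^4 + u^3*y - 13*u^2*y^2 - 25*u*y^3 - 12*y^4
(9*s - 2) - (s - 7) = 8*s + 5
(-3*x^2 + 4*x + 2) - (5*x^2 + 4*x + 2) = -8*x^2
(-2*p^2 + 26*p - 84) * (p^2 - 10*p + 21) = -2*p^4 + 46*p^3 - 386*p^2 + 1386*p - 1764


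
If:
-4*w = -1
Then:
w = 1/4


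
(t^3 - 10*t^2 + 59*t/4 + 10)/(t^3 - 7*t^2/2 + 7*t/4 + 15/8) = 2*(t - 8)/(2*t - 3)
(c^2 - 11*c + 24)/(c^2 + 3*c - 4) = (c^2 - 11*c + 24)/(c^2 + 3*c - 4)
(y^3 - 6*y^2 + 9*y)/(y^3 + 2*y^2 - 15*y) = (y - 3)/(y + 5)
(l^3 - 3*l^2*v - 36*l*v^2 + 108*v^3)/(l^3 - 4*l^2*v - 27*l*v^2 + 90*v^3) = (l + 6*v)/(l + 5*v)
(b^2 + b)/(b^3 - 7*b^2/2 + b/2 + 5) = 2*b/(2*b^2 - 9*b + 10)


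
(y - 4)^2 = y^2 - 8*y + 16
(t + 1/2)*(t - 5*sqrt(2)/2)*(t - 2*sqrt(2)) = t^3 - 9*sqrt(2)*t^2/2 + t^2/2 - 9*sqrt(2)*t/4 + 10*t + 5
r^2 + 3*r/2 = r*(r + 3/2)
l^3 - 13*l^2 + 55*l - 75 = (l - 5)^2*(l - 3)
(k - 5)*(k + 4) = k^2 - k - 20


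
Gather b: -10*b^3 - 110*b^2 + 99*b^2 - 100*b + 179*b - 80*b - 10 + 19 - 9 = -10*b^3 - 11*b^2 - b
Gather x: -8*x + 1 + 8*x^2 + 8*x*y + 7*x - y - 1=8*x^2 + x*(8*y - 1) - y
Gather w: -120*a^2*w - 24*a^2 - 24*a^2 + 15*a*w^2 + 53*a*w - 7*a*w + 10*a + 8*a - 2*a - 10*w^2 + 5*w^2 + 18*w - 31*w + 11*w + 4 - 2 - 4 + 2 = -48*a^2 + 16*a + w^2*(15*a - 5) + w*(-120*a^2 + 46*a - 2)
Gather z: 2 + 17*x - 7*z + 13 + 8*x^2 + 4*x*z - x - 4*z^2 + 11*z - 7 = 8*x^2 + 16*x - 4*z^2 + z*(4*x + 4) + 8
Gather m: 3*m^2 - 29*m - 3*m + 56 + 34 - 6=3*m^2 - 32*m + 84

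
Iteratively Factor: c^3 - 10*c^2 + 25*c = (c)*(c^2 - 10*c + 25) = c*(c - 5)*(c - 5)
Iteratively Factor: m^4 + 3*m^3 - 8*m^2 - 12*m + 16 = (m + 2)*(m^3 + m^2 - 10*m + 8) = (m + 2)*(m + 4)*(m^2 - 3*m + 2) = (m - 2)*(m + 2)*(m + 4)*(m - 1)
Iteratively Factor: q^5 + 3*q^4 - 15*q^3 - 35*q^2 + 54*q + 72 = (q + 3)*(q^4 - 15*q^2 + 10*q + 24) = (q + 3)*(q + 4)*(q^3 - 4*q^2 + q + 6) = (q + 1)*(q + 3)*(q + 4)*(q^2 - 5*q + 6) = (q - 2)*(q + 1)*(q + 3)*(q + 4)*(q - 3)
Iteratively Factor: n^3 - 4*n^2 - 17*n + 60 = (n - 5)*(n^2 + n - 12) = (n - 5)*(n + 4)*(n - 3)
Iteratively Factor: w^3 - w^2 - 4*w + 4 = (w - 1)*(w^2 - 4) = (w - 1)*(w + 2)*(w - 2)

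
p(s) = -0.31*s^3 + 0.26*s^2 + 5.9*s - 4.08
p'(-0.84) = 4.81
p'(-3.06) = -4.40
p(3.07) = 7.51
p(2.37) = 7.24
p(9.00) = -155.91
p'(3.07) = -1.27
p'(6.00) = -24.46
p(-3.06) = -10.82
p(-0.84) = -8.67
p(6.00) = -26.28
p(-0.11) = -4.73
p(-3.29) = -9.64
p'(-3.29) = -5.88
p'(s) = -0.93*s^2 + 0.52*s + 5.9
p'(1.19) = 5.20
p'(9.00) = -64.75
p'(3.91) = -6.28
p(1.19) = 2.79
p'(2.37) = 1.91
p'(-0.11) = 5.83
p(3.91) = 4.43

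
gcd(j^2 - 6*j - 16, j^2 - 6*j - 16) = j^2 - 6*j - 16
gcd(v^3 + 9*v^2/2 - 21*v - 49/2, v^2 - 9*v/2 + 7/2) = v - 7/2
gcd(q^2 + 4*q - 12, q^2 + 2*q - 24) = q + 6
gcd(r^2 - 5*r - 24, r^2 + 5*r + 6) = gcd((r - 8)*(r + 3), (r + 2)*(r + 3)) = r + 3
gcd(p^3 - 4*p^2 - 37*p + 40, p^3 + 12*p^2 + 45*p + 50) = p + 5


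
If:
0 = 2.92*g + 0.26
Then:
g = -0.09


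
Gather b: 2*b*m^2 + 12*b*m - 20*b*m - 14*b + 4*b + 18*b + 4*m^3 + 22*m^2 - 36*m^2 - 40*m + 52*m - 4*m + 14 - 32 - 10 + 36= b*(2*m^2 - 8*m + 8) + 4*m^3 - 14*m^2 + 8*m + 8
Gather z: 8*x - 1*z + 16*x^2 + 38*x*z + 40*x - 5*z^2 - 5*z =16*x^2 + 48*x - 5*z^2 + z*(38*x - 6)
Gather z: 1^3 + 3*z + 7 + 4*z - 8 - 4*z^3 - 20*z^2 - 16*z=-4*z^3 - 20*z^2 - 9*z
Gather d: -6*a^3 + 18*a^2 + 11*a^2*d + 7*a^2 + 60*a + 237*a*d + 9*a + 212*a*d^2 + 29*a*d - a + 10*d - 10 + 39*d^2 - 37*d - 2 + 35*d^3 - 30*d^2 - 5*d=-6*a^3 + 25*a^2 + 68*a + 35*d^3 + d^2*(212*a + 9) + d*(11*a^2 + 266*a - 32) - 12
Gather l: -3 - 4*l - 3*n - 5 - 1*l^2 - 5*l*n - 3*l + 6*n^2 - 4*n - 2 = -l^2 + l*(-5*n - 7) + 6*n^2 - 7*n - 10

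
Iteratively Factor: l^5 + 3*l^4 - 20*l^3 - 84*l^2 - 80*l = (l + 2)*(l^4 + l^3 - 22*l^2 - 40*l) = l*(l + 2)*(l^3 + l^2 - 22*l - 40) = l*(l + 2)^2*(l^2 - l - 20) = l*(l - 5)*(l + 2)^2*(l + 4)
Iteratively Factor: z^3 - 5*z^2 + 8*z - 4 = (z - 2)*(z^2 - 3*z + 2) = (z - 2)^2*(z - 1)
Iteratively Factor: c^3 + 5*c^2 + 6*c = (c + 2)*(c^2 + 3*c) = (c + 2)*(c + 3)*(c)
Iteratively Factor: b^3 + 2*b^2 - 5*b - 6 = (b + 3)*(b^2 - b - 2) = (b + 1)*(b + 3)*(b - 2)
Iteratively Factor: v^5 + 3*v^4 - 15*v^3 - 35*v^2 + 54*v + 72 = (v - 2)*(v^4 + 5*v^3 - 5*v^2 - 45*v - 36) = (v - 2)*(v + 1)*(v^3 + 4*v^2 - 9*v - 36) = (v - 2)*(v + 1)*(v + 3)*(v^2 + v - 12) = (v - 3)*(v - 2)*(v + 1)*(v + 3)*(v + 4)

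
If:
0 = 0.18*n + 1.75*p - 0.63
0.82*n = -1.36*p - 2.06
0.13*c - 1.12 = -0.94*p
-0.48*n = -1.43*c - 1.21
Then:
No Solution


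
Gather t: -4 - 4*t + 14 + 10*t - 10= 6*t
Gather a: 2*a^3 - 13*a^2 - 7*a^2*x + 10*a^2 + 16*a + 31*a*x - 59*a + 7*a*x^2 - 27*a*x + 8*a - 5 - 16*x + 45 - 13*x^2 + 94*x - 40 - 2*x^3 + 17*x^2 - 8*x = 2*a^3 + a^2*(-7*x - 3) + a*(7*x^2 + 4*x - 35) - 2*x^3 + 4*x^2 + 70*x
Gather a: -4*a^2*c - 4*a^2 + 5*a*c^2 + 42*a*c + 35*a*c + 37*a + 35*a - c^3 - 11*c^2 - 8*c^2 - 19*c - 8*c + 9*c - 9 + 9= a^2*(-4*c - 4) + a*(5*c^2 + 77*c + 72) - c^3 - 19*c^2 - 18*c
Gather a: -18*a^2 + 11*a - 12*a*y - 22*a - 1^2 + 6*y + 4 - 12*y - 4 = -18*a^2 + a*(-12*y - 11) - 6*y - 1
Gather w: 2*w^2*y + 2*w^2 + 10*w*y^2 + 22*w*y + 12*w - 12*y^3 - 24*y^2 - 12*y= w^2*(2*y + 2) + w*(10*y^2 + 22*y + 12) - 12*y^3 - 24*y^2 - 12*y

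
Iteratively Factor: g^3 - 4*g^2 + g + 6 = (g + 1)*(g^2 - 5*g + 6) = (g - 3)*(g + 1)*(g - 2)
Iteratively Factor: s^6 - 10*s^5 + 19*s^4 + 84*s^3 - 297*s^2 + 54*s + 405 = (s - 5)*(s^5 - 5*s^4 - 6*s^3 + 54*s^2 - 27*s - 81) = (s - 5)*(s + 3)*(s^4 - 8*s^3 + 18*s^2 - 27) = (s - 5)*(s + 1)*(s + 3)*(s^3 - 9*s^2 + 27*s - 27) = (s - 5)*(s - 3)*(s + 1)*(s + 3)*(s^2 - 6*s + 9) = (s - 5)*(s - 3)^2*(s + 1)*(s + 3)*(s - 3)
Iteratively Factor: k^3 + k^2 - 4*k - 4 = (k + 2)*(k^2 - k - 2) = (k - 2)*(k + 2)*(k + 1)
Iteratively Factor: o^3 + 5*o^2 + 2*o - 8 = (o + 2)*(o^2 + 3*o - 4) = (o + 2)*(o + 4)*(o - 1)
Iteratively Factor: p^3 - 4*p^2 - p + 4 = (p + 1)*(p^2 - 5*p + 4) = (p - 1)*(p + 1)*(p - 4)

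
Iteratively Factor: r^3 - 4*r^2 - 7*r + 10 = (r - 1)*(r^2 - 3*r - 10) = (r - 1)*(r + 2)*(r - 5)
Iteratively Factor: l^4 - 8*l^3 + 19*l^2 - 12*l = (l)*(l^3 - 8*l^2 + 19*l - 12) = l*(l - 1)*(l^2 - 7*l + 12) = l*(l - 4)*(l - 1)*(l - 3)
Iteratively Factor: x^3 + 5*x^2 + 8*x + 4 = (x + 1)*(x^2 + 4*x + 4) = (x + 1)*(x + 2)*(x + 2)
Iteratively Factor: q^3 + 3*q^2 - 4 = (q + 2)*(q^2 + q - 2) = (q - 1)*(q + 2)*(q + 2)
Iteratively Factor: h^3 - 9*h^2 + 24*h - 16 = (h - 4)*(h^2 - 5*h + 4) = (h - 4)^2*(h - 1)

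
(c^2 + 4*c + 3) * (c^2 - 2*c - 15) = c^4 + 2*c^3 - 20*c^2 - 66*c - 45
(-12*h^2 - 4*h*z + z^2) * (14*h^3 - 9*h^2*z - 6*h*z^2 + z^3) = -168*h^5 + 52*h^4*z + 122*h^3*z^2 + 3*h^2*z^3 - 10*h*z^4 + z^5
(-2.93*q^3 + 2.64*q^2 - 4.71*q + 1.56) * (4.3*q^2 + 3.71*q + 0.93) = -12.599*q^5 + 0.4817*q^4 - 13.1835*q^3 - 8.3109*q^2 + 1.4073*q + 1.4508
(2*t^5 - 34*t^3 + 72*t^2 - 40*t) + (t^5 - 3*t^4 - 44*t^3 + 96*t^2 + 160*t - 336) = 3*t^5 - 3*t^4 - 78*t^3 + 168*t^2 + 120*t - 336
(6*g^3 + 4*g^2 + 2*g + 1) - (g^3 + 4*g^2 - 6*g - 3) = 5*g^3 + 8*g + 4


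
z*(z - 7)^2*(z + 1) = z^4 - 13*z^3 + 35*z^2 + 49*z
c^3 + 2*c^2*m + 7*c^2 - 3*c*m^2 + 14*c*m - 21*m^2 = (c + 7)*(c - m)*(c + 3*m)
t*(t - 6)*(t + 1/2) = t^3 - 11*t^2/2 - 3*t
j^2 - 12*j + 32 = (j - 8)*(j - 4)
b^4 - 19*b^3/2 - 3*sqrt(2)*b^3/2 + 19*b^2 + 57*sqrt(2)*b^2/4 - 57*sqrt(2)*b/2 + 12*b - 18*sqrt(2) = (b - 6)*(b - 4)*(b + 1/2)*(b - 3*sqrt(2)/2)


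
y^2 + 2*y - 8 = (y - 2)*(y + 4)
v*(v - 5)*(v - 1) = v^3 - 6*v^2 + 5*v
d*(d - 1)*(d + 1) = d^3 - d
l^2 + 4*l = l*(l + 4)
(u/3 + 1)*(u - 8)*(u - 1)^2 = u^4/3 - 7*u^3/3 - 13*u^2/3 + 43*u/3 - 8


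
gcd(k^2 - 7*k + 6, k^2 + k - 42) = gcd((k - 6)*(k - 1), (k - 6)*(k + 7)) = k - 6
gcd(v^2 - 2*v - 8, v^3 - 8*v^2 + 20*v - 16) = v - 4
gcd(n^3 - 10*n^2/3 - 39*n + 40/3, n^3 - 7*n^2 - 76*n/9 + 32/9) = n^2 - 25*n/3 + 8/3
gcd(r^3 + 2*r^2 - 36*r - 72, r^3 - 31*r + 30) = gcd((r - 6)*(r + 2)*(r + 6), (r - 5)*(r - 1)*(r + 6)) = r + 6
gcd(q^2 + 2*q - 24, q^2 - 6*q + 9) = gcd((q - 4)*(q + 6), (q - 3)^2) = 1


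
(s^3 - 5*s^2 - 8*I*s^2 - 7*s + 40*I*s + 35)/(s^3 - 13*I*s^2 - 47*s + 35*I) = (s - 5)/(s - 5*I)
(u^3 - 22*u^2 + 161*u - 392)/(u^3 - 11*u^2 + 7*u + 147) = (u - 8)/(u + 3)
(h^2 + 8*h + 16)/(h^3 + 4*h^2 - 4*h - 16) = (h + 4)/(h^2 - 4)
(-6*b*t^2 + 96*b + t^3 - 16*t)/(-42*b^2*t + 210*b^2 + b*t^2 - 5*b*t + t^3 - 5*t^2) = (t^2 - 16)/(7*b*t - 35*b + t^2 - 5*t)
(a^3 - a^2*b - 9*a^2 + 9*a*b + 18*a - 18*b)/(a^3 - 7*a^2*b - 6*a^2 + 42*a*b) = (a^2 - a*b - 3*a + 3*b)/(a*(a - 7*b))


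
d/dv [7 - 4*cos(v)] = 4*sin(v)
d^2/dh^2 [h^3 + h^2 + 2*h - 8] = 6*h + 2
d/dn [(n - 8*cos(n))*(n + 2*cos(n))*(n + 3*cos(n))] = 3*n^2*sin(n) + 3*n^2 + 34*n*sin(2*n) - 6*n*cos(n) + 144*sin(n)*cos(n)^2 - 34*cos(n)^2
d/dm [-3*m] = -3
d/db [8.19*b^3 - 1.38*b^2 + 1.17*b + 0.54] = 24.57*b^2 - 2.76*b + 1.17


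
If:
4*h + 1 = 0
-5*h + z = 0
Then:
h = -1/4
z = -5/4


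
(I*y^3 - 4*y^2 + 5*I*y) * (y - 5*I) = I*y^4 + y^3 + 25*I*y^2 + 25*y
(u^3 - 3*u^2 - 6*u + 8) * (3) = 3*u^3 - 9*u^2 - 18*u + 24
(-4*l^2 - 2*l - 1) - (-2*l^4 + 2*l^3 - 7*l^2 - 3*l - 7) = 2*l^4 - 2*l^3 + 3*l^2 + l + 6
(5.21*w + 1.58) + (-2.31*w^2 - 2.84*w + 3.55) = -2.31*w^2 + 2.37*w + 5.13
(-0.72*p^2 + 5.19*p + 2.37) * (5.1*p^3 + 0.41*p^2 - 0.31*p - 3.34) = -3.672*p^5 + 26.1738*p^4 + 14.4381*p^3 + 1.7676*p^2 - 18.0693*p - 7.9158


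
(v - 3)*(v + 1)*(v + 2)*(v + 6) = v^4 + 6*v^3 - 7*v^2 - 48*v - 36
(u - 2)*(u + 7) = u^2 + 5*u - 14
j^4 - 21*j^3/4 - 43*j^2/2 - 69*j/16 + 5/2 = (j - 8)*(j - 1/4)*(j + 1/2)*(j + 5/2)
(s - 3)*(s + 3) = s^2 - 9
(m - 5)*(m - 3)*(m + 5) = m^3 - 3*m^2 - 25*m + 75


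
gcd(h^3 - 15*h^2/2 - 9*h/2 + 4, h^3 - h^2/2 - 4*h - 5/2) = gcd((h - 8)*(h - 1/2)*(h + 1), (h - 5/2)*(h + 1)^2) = h + 1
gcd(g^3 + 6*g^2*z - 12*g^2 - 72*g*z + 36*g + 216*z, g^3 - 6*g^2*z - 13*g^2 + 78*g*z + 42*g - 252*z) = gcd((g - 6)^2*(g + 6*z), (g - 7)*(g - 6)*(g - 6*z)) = g - 6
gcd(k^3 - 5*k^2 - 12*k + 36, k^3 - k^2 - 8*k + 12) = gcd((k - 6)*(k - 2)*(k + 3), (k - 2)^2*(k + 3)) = k^2 + k - 6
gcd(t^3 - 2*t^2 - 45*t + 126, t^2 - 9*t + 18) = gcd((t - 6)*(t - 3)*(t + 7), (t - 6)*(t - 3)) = t^2 - 9*t + 18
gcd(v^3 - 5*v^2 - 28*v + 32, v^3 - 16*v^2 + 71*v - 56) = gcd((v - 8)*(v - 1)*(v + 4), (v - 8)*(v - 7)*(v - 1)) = v^2 - 9*v + 8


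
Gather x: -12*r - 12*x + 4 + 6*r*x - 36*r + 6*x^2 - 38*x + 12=-48*r + 6*x^2 + x*(6*r - 50) + 16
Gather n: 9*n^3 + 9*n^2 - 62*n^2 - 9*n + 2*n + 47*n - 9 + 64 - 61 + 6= 9*n^3 - 53*n^2 + 40*n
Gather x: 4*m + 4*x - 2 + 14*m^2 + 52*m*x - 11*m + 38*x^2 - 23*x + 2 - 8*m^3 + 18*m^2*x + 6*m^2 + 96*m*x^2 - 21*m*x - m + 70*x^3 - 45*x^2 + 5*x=-8*m^3 + 20*m^2 - 8*m + 70*x^3 + x^2*(96*m - 7) + x*(18*m^2 + 31*m - 14)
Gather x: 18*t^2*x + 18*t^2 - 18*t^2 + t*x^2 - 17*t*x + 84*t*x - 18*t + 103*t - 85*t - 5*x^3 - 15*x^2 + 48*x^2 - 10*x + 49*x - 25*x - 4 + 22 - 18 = -5*x^3 + x^2*(t + 33) + x*(18*t^2 + 67*t + 14)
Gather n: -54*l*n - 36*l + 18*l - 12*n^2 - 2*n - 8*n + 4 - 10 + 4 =-18*l - 12*n^2 + n*(-54*l - 10) - 2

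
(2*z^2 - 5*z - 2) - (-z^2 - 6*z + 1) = 3*z^2 + z - 3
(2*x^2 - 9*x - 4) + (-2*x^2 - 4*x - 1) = -13*x - 5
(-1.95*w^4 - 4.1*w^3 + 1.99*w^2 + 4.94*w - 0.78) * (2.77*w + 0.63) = -5.4015*w^5 - 12.5855*w^4 + 2.9293*w^3 + 14.9375*w^2 + 0.9516*w - 0.4914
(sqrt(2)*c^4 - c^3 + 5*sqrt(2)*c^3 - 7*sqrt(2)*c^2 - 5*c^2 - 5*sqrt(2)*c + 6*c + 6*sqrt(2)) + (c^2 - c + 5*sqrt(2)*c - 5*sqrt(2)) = sqrt(2)*c^4 - c^3 + 5*sqrt(2)*c^3 - 7*sqrt(2)*c^2 - 4*c^2 + 5*c + sqrt(2)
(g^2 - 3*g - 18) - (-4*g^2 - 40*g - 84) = 5*g^2 + 37*g + 66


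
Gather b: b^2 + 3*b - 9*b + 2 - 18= b^2 - 6*b - 16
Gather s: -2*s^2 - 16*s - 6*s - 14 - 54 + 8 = -2*s^2 - 22*s - 60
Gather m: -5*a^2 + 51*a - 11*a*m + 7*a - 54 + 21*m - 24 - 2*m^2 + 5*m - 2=-5*a^2 + 58*a - 2*m^2 + m*(26 - 11*a) - 80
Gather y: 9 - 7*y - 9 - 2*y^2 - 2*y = -2*y^2 - 9*y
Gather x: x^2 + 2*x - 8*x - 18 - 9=x^2 - 6*x - 27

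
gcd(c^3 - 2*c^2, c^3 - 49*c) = c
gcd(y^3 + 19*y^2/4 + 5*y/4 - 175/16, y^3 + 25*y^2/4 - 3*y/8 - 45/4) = y - 5/4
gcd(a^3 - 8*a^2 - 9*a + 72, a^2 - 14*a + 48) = a - 8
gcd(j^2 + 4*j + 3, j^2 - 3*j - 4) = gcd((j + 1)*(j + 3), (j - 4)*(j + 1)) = j + 1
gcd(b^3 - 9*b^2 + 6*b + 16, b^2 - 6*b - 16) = b - 8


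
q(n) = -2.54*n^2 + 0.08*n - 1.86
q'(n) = 0.08 - 5.08*n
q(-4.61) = -56.21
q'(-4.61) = 23.50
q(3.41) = -31.12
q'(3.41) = -17.24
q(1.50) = -7.46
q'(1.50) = -7.54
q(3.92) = -40.58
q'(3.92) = -19.83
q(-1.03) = -4.64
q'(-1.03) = 5.31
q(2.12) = -13.11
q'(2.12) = -10.69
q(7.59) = -147.58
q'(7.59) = -38.48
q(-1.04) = -4.69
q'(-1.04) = 5.36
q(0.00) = -1.86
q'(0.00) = 0.08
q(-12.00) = -368.58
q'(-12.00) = 61.04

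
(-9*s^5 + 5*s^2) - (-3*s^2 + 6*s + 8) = -9*s^5 + 8*s^2 - 6*s - 8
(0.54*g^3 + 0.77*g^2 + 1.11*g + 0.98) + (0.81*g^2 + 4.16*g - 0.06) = 0.54*g^3 + 1.58*g^2 + 5.27*g + 0.92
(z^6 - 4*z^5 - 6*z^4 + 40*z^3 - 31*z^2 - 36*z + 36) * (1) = z^6 - 4*z^5 - 6*z^4 + 40*z^3 - 31*z^2 - 36*z + 36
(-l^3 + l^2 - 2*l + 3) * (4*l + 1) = -4*l^4 + 3*l^3 - 7*l^2 + 10*l + 3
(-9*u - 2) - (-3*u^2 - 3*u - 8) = 3*u^2 - 6*u + 6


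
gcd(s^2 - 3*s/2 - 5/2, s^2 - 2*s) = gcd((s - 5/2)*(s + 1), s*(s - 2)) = 1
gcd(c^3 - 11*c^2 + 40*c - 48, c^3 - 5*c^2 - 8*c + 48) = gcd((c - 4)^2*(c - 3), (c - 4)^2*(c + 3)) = c^2 - 8*c + 16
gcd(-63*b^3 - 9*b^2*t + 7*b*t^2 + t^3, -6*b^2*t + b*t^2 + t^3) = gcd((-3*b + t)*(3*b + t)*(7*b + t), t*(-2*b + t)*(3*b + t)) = 3*b + t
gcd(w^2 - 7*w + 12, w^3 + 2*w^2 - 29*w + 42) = w - 3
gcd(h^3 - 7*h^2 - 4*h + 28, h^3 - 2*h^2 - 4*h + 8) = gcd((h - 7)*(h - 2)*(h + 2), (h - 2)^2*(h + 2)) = h^2 - 4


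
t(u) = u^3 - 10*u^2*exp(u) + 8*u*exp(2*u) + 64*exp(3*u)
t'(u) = -10*u^2*exp(u) + 3*u^2 + 16*u*exp(2*u) - 20*u*exp(u) + 192*exp(3*u) + 8*exp(2*u)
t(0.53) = 321.45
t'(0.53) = 967.15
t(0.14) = 98.66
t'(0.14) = 302.38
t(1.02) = 1399.93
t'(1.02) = 4199.62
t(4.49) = 45570389.82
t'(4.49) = 136517130.93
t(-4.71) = -106.49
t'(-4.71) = 65.40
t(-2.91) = -29.31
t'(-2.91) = 23.88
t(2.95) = 453338.76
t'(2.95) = 1356468.91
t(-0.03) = 58.26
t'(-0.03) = 183.13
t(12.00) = 275921361736731787.86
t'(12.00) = 827761754597115834.72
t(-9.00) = -729.10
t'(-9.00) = 242.92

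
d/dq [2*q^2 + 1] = 4*q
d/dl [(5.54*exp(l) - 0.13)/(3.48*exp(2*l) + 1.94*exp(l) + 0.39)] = (-19.2792*exp(2*l) + 0.9048*exp(l) + 2.4128)*exp(l)/(12.1104*exp(4*l) + 13.5024*exp(3*l) + 6.478*exp(2*l) + 1.5132*exp(l) + 0.1521)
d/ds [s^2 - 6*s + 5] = 2*s - 6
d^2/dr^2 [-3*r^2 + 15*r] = -6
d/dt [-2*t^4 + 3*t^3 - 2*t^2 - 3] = t*(-8*t^2 + 9*t - 4)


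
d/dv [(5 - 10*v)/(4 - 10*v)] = 5/(2*(5*v - 2)^2)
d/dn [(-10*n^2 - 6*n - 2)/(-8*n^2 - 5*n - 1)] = 2*(n^2 - 6*n - 2)/(64*n^4 + 80*n^3 + 41*n^2 + 10*n + 1)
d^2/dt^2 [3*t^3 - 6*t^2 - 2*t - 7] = 18*t - 12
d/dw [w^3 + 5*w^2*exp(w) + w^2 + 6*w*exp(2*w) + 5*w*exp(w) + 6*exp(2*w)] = 5*w^2*exp(w) + 3*w^2 + 12*w*exp(2*w) + 15*w*exp(w) + 2*w + 18*exp(2*w) + 5*exp(w)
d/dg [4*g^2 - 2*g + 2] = 8*g - 2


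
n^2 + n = n*(n + 1)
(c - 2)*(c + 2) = c^2 - 4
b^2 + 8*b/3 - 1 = (b - 1/3)*(b + 3)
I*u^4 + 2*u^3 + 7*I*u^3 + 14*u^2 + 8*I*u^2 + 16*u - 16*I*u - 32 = (u + 4)^2*(u - 2*I)*(I*u - I)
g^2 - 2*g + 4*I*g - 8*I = (g - 2)*(g + 4*I)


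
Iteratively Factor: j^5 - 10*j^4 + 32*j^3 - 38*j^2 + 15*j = (j - 1)*(j^4 - 9*j^3 + 23*j^2 - 15*j) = j*(j - 1)*(j^3 - 9*j^2 + 23*j - 15) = j*(j - 1)^2*(j^2 - 8*j + 15) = j*(j - 5)*(j - 1)^2*(j - 3)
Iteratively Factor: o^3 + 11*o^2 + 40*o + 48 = (o + 3)*(o^2 + 8*o + 16) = (o + 3)*(o + 4)*(o + 4)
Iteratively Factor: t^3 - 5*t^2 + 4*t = (t - 1)*(t^2 - 4*t) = (t - 4)*(t - 1)*(t)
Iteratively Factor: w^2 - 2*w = (w)*(w - 2)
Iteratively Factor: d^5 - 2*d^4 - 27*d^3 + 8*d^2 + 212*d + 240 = (d - 4)*(d^4 + 2*d^3 - 19*d^2 - 68*d - 60) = (d - 5)*(d - 4)*(d^3 + 7*d^2 + 16*d + 12) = (d - 5)*(d - 4)*(d + 3)*(d^2 + 4*d + 4) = (d - 5)*(d - 4)*(d + 2)*(d + 3)*(d + 2)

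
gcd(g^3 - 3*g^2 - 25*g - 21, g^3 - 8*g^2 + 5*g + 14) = g^2 - 6*g - 7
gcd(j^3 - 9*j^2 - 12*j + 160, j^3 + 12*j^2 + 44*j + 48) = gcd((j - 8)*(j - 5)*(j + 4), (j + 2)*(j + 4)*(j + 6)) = j + 4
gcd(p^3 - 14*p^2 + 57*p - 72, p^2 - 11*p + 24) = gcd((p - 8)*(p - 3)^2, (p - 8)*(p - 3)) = p^2 - 11*p + 24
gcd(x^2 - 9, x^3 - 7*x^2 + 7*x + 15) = x - 3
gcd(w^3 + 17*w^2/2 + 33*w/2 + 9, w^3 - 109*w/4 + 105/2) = w + 6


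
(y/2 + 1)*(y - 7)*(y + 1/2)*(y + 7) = y^4/2 + 5*y^3/4 - 24*y^2 - 245*y/4 - 49/2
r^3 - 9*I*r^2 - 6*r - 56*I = (r - 7*I)*(r - 4*I)*(r + 2*I)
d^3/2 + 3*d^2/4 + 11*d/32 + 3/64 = (d/2 + 1/4)*(d + 1/4)*(d + 3/4)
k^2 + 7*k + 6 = (k + 1)*(k + 6)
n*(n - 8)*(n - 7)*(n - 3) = n^4 - 18*n^3 + 101*n^2 - 168*n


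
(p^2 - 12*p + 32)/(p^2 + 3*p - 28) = (p - 8)/(p + 7)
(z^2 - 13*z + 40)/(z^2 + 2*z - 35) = (z - 8)/(z + 7)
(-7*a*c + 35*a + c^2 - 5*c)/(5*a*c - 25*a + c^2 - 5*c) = (-7*a + c)/(5*a + c)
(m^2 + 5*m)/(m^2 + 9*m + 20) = m/(m + 4)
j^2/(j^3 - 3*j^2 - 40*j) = j/(j^2 - 3*j - 40)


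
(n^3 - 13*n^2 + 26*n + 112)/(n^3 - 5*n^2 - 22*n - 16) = (n - 7)/(n + 1)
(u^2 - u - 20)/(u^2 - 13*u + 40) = (u + 4)/(u - 8)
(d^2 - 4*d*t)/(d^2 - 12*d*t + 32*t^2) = d/(d - 8*t)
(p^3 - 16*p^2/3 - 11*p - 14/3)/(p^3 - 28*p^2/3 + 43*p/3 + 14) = (p + 1)/(p - 3)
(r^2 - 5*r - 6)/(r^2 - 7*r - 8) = (r - 6)/(r - 8)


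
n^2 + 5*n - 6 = (n - 1)*(n + 6)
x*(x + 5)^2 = x^3 + 10*x^2 + 25*x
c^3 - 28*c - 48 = (c - 6)*(c + 2)*(c + 4)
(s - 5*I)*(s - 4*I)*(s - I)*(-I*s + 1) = -I*s^4 - 9*s^3 + 19*I*s^2 - 9*s + 20*I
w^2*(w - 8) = w^3 - 8*w^2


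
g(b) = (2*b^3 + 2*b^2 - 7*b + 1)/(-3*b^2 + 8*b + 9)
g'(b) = (6*b - 8)*(2*b^3 + 2*b^2 - 7*b + 1)/(-3*b^2 + 8*b + 9)^2 + (6*b^2 + 4*b - 7)/(-3*b^2 + 8*b + 9) = (-6*b^4 + 32*b^3 + 49*b^2 + 42*b - 71)/(9*b^4 - 48*b^3 + 10*b^2 + 144*b + 81)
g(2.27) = 1.61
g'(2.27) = 3.59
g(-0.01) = 0.12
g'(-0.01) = -0.90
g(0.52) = -0.15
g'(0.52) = -0.21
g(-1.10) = -2.47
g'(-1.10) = -9.29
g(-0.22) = 0.37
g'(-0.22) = -1.55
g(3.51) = 731.47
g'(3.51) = 80484.51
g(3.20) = 16.65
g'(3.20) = 65.40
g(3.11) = 12.08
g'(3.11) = 39.52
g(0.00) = 0.11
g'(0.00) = -0.88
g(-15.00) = 7.88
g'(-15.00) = -0.65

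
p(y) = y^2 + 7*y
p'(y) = 2*y + 7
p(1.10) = 8.91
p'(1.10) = 9.20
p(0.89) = 7.02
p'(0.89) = 8.78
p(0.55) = 4.15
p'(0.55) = 8.10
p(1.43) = 12.05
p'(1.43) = 9.86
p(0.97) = 7.73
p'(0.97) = 8.94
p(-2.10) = -10.29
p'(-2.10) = 2.80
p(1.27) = 10.50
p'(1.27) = 9.54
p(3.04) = 30.52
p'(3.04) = 13.08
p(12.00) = 228.00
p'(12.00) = 31.00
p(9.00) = 144.00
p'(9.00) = 25.00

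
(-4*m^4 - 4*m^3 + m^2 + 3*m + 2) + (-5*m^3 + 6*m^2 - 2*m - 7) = -4*m^4 - 9*m^3 + 7*m^2 + m - 5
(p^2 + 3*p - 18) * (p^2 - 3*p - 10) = p^4 - 37*p^2 + 24*p + 180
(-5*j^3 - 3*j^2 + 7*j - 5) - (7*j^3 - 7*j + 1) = -12*j^3 - 3*j^2 + 14*j - 6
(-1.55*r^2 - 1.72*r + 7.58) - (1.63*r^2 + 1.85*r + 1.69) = -3.18*r^2 - 3.57*r + 5.89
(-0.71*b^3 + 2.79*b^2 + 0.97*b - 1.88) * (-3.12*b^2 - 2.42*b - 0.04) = 2.2152*b^5 - 6.9866*b^4 - 9.7498*b^3 + 3.4066*b^2 + 4.5108*b + 0.0752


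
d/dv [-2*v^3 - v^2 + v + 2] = -6*v^2 - 2*v + 1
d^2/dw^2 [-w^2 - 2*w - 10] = -2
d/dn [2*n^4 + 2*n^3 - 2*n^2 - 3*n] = 8*n^3 + 6*n^2 - 4*n - 3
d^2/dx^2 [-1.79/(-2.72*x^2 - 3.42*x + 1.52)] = (-26.486272*x^2 - 33.302592*x + 1.79*(5.44*x + 3.42)*(10.88*x + 6.84) + 14.801152)/(2.72*x^2 + 3.42*x - 1.52)^3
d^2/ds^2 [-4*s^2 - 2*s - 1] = -8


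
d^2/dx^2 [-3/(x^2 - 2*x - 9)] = 6*(-x^2 + 2*x + 4*(x - 1)^2 + 9)/(-x^2 + 2*x + 9)^3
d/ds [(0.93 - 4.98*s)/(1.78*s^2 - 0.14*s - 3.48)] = (8.8644*s^2 - 3.3108*s + 17.4606)/(3.1684*s^4 - 0.4984*s^3 - 12.3692*s^2 + 0.9744*s + 12.1104)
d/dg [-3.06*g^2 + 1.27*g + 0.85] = 1.27 - 6.12*g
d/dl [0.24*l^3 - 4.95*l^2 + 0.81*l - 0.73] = 0.72*l^2 - 9.9*l + 0.81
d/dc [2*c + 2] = 2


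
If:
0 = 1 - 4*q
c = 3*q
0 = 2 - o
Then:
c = 3/4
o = 2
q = 1/4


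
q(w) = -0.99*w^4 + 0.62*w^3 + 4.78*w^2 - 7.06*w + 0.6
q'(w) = -3.96*w^3 + 1.86*w^2 + 9.56*w - 7.06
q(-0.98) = 10.61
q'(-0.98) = -10.92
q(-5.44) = -786.37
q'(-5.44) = 633.49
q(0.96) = -2.06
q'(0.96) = 0.33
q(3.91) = -148.25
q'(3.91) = -177.96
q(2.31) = -10.75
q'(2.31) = -23.86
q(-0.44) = 4.54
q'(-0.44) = -10.57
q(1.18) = -1.98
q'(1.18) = 0.30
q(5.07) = -485.66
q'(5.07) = -426.86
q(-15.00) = -51029.25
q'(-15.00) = 13633.04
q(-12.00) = -20826.36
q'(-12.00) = 6988.94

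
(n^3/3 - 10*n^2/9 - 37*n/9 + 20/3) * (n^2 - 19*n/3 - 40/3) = n^5/3 - 29*n^4/9 - 41*n^3/27 + 1283*n^2/27 + 340*n/27 - 800/9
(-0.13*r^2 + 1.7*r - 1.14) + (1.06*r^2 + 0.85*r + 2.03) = 0.93*r^2 + 2.55*r + 0.89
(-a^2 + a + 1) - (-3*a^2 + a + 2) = 2*a^2 - 1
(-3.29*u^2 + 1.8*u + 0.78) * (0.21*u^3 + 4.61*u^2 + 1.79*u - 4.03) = -0.6909*u^5 - 14.7889*u^4 + 2.5727*u^3 + 20.0765*u^2 - 5.8578*u - 3.1434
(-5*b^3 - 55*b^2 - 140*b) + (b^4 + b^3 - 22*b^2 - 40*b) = b^4 - 4*b^3 - 77*b^2 - 180*b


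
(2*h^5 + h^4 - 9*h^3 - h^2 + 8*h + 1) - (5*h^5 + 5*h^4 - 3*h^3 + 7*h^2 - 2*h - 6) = -3*h^5 - 4*h^4 - 6*h^3 - 8*h^2 + 10*h + 7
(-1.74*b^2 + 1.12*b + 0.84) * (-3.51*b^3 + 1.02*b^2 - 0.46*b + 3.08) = 6.1074*b^5 - 5.706*b^4 - 1.0056*b^3 - 5.0176*b^2 + 3.0632*b + 2.5872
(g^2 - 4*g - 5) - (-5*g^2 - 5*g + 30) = 6*g^2 + g - 35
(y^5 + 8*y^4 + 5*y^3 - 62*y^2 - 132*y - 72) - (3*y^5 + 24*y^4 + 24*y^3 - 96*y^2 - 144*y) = -2*y^5 - 16*y^4 - 19*y^3 + 34*y^2 + 12*y - 72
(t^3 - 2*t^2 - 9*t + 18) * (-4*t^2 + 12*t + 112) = -4*t^5 + 20*t^4 + 124*t^3 - 404*t^2 - 792*t + 2016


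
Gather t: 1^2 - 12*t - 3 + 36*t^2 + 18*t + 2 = 36*t^2 + 6*t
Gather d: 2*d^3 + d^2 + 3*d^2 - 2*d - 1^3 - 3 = 2*d^3 + 4*d^2 - 2*d - 4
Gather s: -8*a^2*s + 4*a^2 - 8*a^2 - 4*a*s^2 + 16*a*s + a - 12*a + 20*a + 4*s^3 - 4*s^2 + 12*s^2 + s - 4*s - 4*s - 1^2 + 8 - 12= -4*a^2 + 9*a + 4*s^3 + s^2*(8 - 4*a) + s*(-8*a^2 + 16*a - 7) - 5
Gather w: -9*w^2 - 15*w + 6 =-9*w^2 - 15*w + 6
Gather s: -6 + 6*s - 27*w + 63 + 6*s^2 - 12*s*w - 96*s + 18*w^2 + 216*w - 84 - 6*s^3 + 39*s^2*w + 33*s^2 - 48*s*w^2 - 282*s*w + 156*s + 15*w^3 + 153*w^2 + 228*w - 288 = -6*s^3 + s^2*(39*w + 39) + s*(-48*w^2 - 294*w + 66) + 15*w^3 + 171*w^2 + 417*w - 315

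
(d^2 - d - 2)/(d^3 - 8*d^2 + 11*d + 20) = (d - 2)/(d^2 - 9*d + 20)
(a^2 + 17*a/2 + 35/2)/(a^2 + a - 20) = (a + 7/2)/(a - 4)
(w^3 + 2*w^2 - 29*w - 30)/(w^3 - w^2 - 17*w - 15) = (w + 6)/(w + 3)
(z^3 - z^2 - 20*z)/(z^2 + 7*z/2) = 2*(z^2 - z - 20)/(2*z + 7)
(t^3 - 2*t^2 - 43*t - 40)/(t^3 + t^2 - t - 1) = (t^2 - 3*t - 40)/(t^2 - 1)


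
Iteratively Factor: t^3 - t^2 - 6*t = (t - 3)*(t^2 + 2*t) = t*(t - 3)*(t + 2)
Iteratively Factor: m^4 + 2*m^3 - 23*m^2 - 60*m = (m + 4)*(m^3 - 2*m^2 - 15*m) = m*(m + 4)*(m^2 - 2*m - 15) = m*(m + 3)*(m + 4)*(m - 5)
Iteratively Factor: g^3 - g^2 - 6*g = (g)*(g^2 - g - 6) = g*(g - 3)*(g + 2)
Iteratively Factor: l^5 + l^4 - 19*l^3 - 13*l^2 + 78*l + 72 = (l - 3)*(l^4 + 4*l^3 - 7*l^2 - 34*l - 24) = (l - 3)*(l + 2)*(l^3 + 2*l^2 - 11*l - 12) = (l - 3)*(l + 1)*(l + 2)*(l^2 + l - 12) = (l - 3)^2*(l + 1)*(l + 2)*(l + 4)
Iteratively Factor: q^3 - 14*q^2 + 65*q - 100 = (q - 5)*(q^2 - 9*q + 20) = (q - 5)*(q - 4)*(q - 5)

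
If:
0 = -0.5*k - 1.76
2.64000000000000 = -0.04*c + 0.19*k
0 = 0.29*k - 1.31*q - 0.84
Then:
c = -82.72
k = -3.52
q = -1.42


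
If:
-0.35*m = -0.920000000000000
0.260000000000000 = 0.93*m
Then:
No Solution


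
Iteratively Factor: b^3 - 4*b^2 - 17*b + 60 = (b - 3)*(b^2 - b - 20) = (b - 3)*(b + 4)*(b - 5)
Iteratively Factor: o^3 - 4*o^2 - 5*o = (o - 5)*(o^2 + o) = o*(o - 5)*(o + 1)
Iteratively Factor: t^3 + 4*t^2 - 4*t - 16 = (t - 2)*(t^2 + 6*t + 8) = (t - 2)*(t + 4)*(t + 2)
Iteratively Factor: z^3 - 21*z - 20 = (z + 1)*(z^2 - z - 20) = (z + 1)*(z + 4)*(z - 5)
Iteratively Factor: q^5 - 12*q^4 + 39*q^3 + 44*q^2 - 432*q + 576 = (q + 3)*(q^4 - 15*q^3 + 84*q^2 - 208*q + 192) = (q - 4)*(q + 3)*(q^3 - 11*q^2 + 40*q - 48) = (q - 4)^2*(q + 3)*(q^2 - 7*q + 12) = (q - 4)^3*(q + 3)*(q - 3)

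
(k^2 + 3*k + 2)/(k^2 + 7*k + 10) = (k + 1)/(k + 5)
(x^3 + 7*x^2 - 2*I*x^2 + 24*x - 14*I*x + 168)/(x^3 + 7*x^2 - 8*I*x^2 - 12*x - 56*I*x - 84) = (x + 4*I)/(x - 2*I)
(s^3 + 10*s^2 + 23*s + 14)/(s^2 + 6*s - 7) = (s^2 + 3*s + 2)/(s - 1)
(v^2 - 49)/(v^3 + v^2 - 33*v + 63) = (v - 7)/(v^2 - 6*v + 9)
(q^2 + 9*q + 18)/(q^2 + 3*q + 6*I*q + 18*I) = (q + 6)/(q + 6*I)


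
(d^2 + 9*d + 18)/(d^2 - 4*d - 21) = (d + 6)/(d - 7)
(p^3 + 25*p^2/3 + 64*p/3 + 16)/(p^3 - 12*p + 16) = (p^2 + 13*p/3 + 4)/(p^2 - 4*p + 4)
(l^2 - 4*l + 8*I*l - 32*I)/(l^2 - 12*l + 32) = (l + 8*I)/(l - 8)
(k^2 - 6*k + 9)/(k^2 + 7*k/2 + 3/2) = 2*(k^2 - 6*k + 9)/(2*k^2 + 7*k + 3)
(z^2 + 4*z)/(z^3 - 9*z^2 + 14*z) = (z + 4)/(z^2 - 9*z + 14)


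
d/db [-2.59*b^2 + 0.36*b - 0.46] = 0.36 - 5.18*b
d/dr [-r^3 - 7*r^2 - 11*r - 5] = -3*r^2 - 14*r - 11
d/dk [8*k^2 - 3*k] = 16*k - 3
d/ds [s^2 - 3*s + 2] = 2*s - 3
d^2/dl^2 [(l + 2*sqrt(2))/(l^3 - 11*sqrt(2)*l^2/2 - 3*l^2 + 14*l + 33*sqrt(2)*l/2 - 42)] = 4*((l + 2*sqrt(2))*(6*l^2 - 22*sqrt(2)*l - 12*l + 28 + 33*sqrt(2))^2 + (-6*l^2 + 12*l + 22*sqrt(2)*l + (l + 2*sqrt(2))*(-6*l + 6 + 11*sqrt(2)) - 33*sqrt(2) - 28)*(2*l^3 - 11*sqrt(2)*l^2 - 6*l^2 + 28*l + 33*sqrt(2)*l - 84))/(2*l^3 - 11*sqrt(2)*l^2 - 6*l^2 + 28*l + 33*sqrt(2)*l - 84)^3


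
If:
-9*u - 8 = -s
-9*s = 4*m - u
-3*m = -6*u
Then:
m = -18/11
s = 7/11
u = -9/11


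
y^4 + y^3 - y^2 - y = y*(y - 1)*(y + 1)^2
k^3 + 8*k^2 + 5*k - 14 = (k - 1)*(k + 2)*(k + 7)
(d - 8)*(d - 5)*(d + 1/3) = d^3 - 38*d^2/3 + 107*d/3 + 40/3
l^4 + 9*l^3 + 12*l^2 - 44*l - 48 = (l - 2)*(l + 1)*(l + 4)*(l + 6)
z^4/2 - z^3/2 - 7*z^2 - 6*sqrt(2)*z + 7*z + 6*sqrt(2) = (z/2 + sqrt(2))*(z - 1)*(z - 3*sqrt(2))*(z + sqrt(2))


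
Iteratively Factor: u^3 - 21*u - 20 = (u + 1)*(u^2 - u - 20) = (u - 5)*(u + 1)*(u + 4)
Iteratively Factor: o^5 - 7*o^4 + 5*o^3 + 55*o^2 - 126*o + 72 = (o - 1)*(o^4 - 6*o^3 - o^2 + 54*o - 72) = (o - 1)*(o + 3)*(o^3 - 9*o^2 + 26*o - 24) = (o - 3)*(o - 1)*(o + 3)*(o^2 - 6*o + 8) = (o - 4)*(o - 3)*(o - 1)*(o + 3)*(o - 2)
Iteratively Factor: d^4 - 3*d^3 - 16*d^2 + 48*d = (d - 3)*(d^3 - 16*d) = (d - 4)*(d - 3)*(d^2 + 4*d) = d*(d - 4)*(d - 3)*(d + 4)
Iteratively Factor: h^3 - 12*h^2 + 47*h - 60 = (h - 3)*(h^2 - 9*h + 20) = (h - 4)*(h - 3)*(h - 5)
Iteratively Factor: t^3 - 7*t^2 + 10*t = (t)*(t^2 - 7*t + 10) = t*(t - 2)*(t - 5)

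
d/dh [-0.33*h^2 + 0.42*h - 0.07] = 0.42 - 0.66*h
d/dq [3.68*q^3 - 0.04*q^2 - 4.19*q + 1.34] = 11.04*q^2 - 0.08*q - 4.19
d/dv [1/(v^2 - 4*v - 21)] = 2*(2 - v)/(-v^2 + 4*v + 21)^2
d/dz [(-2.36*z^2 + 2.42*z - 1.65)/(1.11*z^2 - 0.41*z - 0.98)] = (-1.7186*z^2 + 8.2886*z - 3.0481)/(1.2321*z^4 - 0.9102*z^3 - 2.0075*z^2 + 0.8036*z + 0.9604)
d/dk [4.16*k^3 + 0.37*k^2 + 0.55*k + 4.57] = 12.48*k^2 + 0.74*k + 0.55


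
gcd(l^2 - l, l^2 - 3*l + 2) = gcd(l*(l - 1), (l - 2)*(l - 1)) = l - 1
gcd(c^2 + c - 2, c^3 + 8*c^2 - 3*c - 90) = 1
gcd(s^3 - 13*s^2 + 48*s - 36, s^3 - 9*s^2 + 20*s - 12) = s^2 - 7*s + 6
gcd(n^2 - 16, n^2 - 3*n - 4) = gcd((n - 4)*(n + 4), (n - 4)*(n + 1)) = n - 4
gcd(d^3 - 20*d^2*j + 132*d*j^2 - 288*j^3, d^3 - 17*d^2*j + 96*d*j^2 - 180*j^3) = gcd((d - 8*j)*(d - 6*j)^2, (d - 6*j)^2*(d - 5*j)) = d^2 - 12*d*j + 36*j^2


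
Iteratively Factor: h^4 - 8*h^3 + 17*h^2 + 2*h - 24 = (h - 4)*(h^3 - 4*h^2 + h + 6) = (h - 4)*(h - 3)*(h^2 - h - 2) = (h - 4)*(h - 3)*(h + 1)*(h - 2)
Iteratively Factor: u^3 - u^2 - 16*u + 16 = (u + 4)*(u^2 - 5*u + 4) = (u - 4)*(u + 4)*(u - 1)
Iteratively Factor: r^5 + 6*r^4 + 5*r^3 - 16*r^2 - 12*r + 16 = (r - 1)*(r^4 + 7*r^3 + 12*r^2 - 4*r - 16) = (r - 1)*(r + 4)*(r^3 + 3*r^2 - 4) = (r - 1)^2*(r + 4)*(r^2 + 4*r + 4) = (r - 1)^2*(r + 2)*(r + 4)*(r + 2)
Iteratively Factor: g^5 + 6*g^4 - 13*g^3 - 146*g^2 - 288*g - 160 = (g + 1)*(g^4 + 5*g^3 - 18*g^2 - 128*g - 160) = (g + 1)*(g + 4)*(g^3 + g^2 - 22*g - 40) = (g + 1)*(g + 2)*(g + 4)*(g^2 - g - 20) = (g + 1)*(g + 2)*(g + 4)^2*(g - 5)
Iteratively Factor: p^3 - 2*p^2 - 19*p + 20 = (p + 4)*(p^2 - 6*p + 5) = (p - 5)*(p + 4)*(p - 1)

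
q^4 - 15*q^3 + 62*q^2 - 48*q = q*(q - 8)*(q - 6)*(q - 1)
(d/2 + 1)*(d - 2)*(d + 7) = d^3/2 + 7*d^2/2 - 2*d - 14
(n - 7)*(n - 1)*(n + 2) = n^3 - 6*n^2 - 9*n + 14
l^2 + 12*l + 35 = (l + 5)*(l + 7)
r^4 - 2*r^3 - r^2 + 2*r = r*(r - 2)*(r - 1)*(r + 1)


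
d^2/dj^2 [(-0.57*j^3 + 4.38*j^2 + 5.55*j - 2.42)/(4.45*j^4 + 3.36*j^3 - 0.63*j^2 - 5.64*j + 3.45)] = (-22.5748500000001*j^9 + 520.4097*j^8 + 1702.19709*j^7 + 290.056964000001*j^6 + 661.434642000001*j^5 - 477.004572000002*j^4 - 1945.14954*j^3 + 66.8721599999999*j^2 + 148.394376*j + 155.771496)/(88.121125*j^12 + 199.6092*j^11 + 113.289435*j^10 - 353.643804*j^9 - 317.058534*j^8 + 217.35756*j^7 + 554.855535*j^6 - 249.42114*j^5 - 289.387134*j^4 + 14.122296*j^3 + 306.733635*j^2 - 201.3903*j + 41.063625)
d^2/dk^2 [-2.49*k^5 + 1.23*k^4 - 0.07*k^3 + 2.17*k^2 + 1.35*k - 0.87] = -49.8*k^3 + 14.76*k^2 - 0.42*k + 4.34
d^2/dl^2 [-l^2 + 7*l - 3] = -2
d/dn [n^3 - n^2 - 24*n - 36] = 3*n^2 - 2*n - 24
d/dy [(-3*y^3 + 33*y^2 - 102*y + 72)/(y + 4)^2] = 3*(-y^3 - 12*y^2 + 122*y - 184)/(y^3 + 12*y^2 + 48*y + 64)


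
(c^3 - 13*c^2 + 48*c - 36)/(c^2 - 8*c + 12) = (c^2 - 7*c + 6)/(c - 2)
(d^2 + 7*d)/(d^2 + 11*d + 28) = d/(d + 4)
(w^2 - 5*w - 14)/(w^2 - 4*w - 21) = (w + 2)/(w + 3)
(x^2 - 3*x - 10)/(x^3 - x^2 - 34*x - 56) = (x - 5)/(x^2 - 3*x - 28)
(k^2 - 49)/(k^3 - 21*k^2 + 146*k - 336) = (k + 7)/(k^2 - 14*k + 48)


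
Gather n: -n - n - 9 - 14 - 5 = -2*n - 28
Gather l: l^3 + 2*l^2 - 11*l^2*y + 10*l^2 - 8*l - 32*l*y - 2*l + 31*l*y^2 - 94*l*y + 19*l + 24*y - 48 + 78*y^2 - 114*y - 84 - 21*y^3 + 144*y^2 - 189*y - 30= l^3 + l^2*(12 - 11*y) + l*(31*y^2 - 126*y + 9) - 21*y^3 + 222*y^2 - 279*y - 162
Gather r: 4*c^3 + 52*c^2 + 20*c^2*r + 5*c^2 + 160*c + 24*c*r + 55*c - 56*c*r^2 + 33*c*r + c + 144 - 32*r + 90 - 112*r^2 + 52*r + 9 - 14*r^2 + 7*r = 4*c^3 + 57*c^2 + 216*c + r^2*(-56*c - 126) + r*(20*c^2 + 57*c + 27) + 243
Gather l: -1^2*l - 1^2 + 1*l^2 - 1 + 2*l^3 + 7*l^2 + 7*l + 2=2*l^3 + 8*l^2 + 6*l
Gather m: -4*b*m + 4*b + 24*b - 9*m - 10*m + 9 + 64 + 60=28*b + m*(-4*b - 19) + 133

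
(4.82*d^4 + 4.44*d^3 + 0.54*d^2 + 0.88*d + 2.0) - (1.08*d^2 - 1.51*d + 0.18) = 4.82*d^4 + 4.44*d^3 - 0.54*d^2 + 2.39*d + 1.82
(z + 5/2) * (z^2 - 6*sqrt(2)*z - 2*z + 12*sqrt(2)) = z^3 - 6*sqrt(2)*z^2 + z^2/2 - 5*z - 3*sqrt(2)*z + 30*sqrt(2)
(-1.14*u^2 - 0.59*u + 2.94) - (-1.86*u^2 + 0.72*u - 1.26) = 0.72*u^2 - 1.31*u + 4.2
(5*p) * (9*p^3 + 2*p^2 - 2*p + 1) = 45*p^4 + 10*p^3 - 10*p^2 + 5*p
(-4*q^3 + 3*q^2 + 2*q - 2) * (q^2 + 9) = -4*q^5 + 3*q^4 - 34*q^3 + 25*q^2 + 18*q - 18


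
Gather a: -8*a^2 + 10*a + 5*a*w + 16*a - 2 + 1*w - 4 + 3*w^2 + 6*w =-8*a^2 + a*(5*w + 26) + 3*w^2 + 7*w - 6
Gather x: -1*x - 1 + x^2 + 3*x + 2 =x^2 + 2*x + 1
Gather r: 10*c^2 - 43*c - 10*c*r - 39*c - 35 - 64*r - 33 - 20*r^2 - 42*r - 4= 10*c^2 - 82*c - 20*r^2 + r*(-10*c - 106) - 72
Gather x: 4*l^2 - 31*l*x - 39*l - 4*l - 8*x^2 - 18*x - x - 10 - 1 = 4*l^2 - 43*l - 8*x^2 + x*(-31*l - 19) - 11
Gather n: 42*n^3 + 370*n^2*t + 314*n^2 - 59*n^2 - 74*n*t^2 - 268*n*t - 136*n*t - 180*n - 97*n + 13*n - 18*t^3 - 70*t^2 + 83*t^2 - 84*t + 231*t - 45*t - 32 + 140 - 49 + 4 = 42*n^3 + n^2*(370*t + 255) + n*(-74*t^2 - 404*t - 264) - 18*t^3 + 13*t^2 + 102*t + 63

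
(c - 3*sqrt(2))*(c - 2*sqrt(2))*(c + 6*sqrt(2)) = c^3 + sqrt(2)*c^2 - 48*c + 72*sqrt(2)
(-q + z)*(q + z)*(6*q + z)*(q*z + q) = -6*q^4*z - 6*q^4 - q^3*z^2 - q^3*z + 6*q^2*z^3 + 6*q^2*z^2 + q*z^4 + q*z^3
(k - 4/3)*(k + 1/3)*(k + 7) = k^3 + 6*k^2 - 67*k/9 - 28/9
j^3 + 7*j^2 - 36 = (j - 2)*(j + 3)*(j + 6)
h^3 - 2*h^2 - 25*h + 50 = (h - 5)*(h - 2)*(h + 5)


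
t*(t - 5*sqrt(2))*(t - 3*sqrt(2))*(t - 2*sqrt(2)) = t^4 - 10*sqrt(2)*t^3 + 62*t^2 - 60*sqrt(2)*t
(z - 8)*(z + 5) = z^2 - 3*z - 40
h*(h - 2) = h^2 - 2*h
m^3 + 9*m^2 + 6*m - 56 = (m - 2)*(m + 4)*(m + 7)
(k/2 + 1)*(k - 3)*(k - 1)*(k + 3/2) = k^4/2 - k^3/4 - 4*k^2 - 3*k/4 + 9/2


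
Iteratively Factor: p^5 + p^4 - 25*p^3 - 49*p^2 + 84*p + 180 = (p + 3)*(p^4 - 2*p^3 - 19*p^2 + 8*p + 60) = (p - 5)*(p + 3)*(p^3 + 3*p^2 - 4*p - 12) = (p - 5)*(p + 2)*(p + 3)*(p^2 + p - 6) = (p - 5)*(p + 2)*(p + 3)^2*(p - 2)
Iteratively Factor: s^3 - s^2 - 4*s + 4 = (s + 2)*(s^2 - 3*s + 2) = (s - 2)*(s + 2)*(s - 1)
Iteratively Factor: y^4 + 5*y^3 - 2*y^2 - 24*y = (y + 3)*(y^3 + 2*y^2 - 8*y) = y*(y + 3)*(y^2 + 2*y - 8) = y*(y + 3)*(y + 4)*(y - 2)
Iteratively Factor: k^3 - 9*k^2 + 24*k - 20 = (k - 5)*(k^2 - 4*k + 4) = (k - 5)*(k - 2)*(k - 2)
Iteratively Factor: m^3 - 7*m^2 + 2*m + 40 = (m - 4)*(m^2 - 3*m - 10) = (m - 5)*(m - 4)*(m + 2)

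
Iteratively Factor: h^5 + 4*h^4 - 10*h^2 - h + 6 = (h + 1)*(h^4 + 3*h^3 - 3*h^2 - 7*h + 6) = (h + 1)*(h + 3)*(h^3 - 3*h + 2) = (h - 1)*(h + 1)*(h + 3)*(h^2 + h - 2) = (h - 1)^2*(h + 1)*(h + 3)*(h + 2)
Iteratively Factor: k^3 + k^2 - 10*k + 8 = (k + 4)*(k^2 - 3*k + 2) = (k - 1)*(k + 4)*(k - 2)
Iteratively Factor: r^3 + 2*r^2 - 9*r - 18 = (r + 3)*(r^2 - r - 6) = (r - 3)*(r + 3)*(r + 2)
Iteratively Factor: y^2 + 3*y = (y)*(y + 3)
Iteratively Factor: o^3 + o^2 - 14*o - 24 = (o - 4)*(o^2 + 5*o + 6) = (o - 4)*(o + 3)*(o + 2)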